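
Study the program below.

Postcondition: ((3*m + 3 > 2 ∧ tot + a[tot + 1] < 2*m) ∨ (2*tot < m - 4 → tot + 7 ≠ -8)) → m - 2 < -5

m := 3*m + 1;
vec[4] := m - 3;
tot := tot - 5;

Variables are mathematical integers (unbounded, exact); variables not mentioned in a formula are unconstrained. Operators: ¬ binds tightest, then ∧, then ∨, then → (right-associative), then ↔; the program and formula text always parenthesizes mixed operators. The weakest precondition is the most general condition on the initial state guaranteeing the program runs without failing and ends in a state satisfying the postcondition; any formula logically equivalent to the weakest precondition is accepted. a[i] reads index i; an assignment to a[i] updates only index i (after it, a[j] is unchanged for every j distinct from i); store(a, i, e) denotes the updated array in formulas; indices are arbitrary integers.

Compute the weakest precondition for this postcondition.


Working backward. After the program, the postcondition ((3*m + 3 > 2 ∧ tot + a[tot + 1] < 2*m) ∨ (2*tot < m - 4 → tot + 7 ≠ -8)) → m - 2 < -5 must hold; in canonical form it is ((3*m > -1 ∧ a[tot + 1] + tot < 2*m) ∨ (2*tot < m - 4 → tot ≠ -15)) → m < -3.
Before tot := tot - 5: ((3*m > -1 ∧ a[tot - 4] + tot < 2*m + 5) ∨ (2*tot < m + 6 → tot ≠ -10)) → m < -3
Before vec[4] := m - 3: ((3*m > -1 ∧ a[tot - 4] + tot < 2*m + 5) ∨ (2*tot < m + 6 → tot ≠ -10)) → m < -3
Before m := 3*m + 1: ((9*m > -4 ∧ a[tot - 4] + tot < 6*m + 7) ∨ (2*tot < 3*m + 7 → tot ≠ -10)) → 3*m < -4
Answer: WP = ((9*m > -4 ∧ a[tot - 4] + tot < 6*m + 7) ∨ (2*tot < 3*m + 7 → tot ≠ -10)) → 3*m < -4


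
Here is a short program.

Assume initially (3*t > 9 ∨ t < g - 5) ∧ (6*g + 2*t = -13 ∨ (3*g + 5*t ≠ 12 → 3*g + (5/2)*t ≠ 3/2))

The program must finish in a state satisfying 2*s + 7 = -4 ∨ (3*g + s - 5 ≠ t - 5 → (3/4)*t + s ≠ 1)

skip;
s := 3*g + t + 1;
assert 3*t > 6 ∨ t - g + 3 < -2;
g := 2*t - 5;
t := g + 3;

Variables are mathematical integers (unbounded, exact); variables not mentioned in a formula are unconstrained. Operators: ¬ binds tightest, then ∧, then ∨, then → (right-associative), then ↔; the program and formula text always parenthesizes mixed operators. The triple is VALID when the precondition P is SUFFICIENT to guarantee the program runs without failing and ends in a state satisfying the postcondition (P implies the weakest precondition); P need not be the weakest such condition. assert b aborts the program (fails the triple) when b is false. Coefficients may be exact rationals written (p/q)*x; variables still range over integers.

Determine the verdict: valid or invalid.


Working backward. After the program, the postcondition 2*s + 7 = -4 ∨ (3*g + s - 5 ≠ t - 5 → (3/4)*t + s ≠ 1) must hold; in canonical form it is 2*s = -11 ∨ (3*g + s ≠ t → s + (3/4)*t ≠ 1).
Before t := g + 3: 2*s = -11 ∨ (2*g + s ≠ 3 → (3/4)*g + s ≠ -5/4)
Before g := 2*t - 5: 2*s = -11 ∨ (s + 4*t ≠ 13 → s + (3/2)*t ≠ 5/2)
Before assert 3*t > 6 ∨ t - g + 3 < -2: (3*t > 6 ∨ t < g - 5) ∧ (2*s = -11 ∨ (s + 4*t ≠ 13 → s + (3/2)*t ≠ 5/2))
Before s := 3*g + t + 1: (3*t > 6 ∨ t < g - 5) ∧ (6*g + 2*t = -13 ∨ (3*g + 5*t ≠ 12 → 3*g + (5/2)*t ≠ 3/2))
Before skip: (3*t > 6 ∨ t < g - 5) ∧ (6*g + 2*t = -13 ∨ (3*g + 5*t ≠ 12 → 3*g + (5/2)*t ≠ 3/2))
The weakest precondition is (3*t > 6 ∨ t < g - 5) ∧ (6*g + 2*t = -13 ∨ (3*g + 5*t ≠ 12 → 3*g + (5/2)*t ≠ 3/2)).
Check whether (3*t > 9 ∨ t < g - 5) ∧ (6*g + 2*t = -13 ∨ (3*g + 5*t ≠ 12 → 3*g + (5/2)*t ≠ 3/2)) implies it.
Every state satisfying the precondition satisfies the weakest precondition: the implication holds.
Answer: valid


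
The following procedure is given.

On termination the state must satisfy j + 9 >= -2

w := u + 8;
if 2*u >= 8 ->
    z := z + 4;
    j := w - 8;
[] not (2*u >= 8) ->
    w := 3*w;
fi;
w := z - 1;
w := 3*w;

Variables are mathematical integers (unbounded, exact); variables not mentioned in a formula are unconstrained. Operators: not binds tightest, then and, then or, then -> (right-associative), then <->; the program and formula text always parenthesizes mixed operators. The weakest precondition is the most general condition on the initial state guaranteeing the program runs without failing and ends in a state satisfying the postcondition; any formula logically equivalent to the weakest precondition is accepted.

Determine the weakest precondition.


Working backward. After the program, the postcondition j + 9 >= -2 must hold; in canonical form it is j >= -11.
Before w := 3*w: j >= -11
Before w := z - 1: j >= -11
Then branch requires w >= -3; else branch requires j >= -11.
Before the if: (2*u >= 8 -> w >= -3) and ((not (2*u >= 8)) -> j >= -11)
Before w := u + 8: (2*u >= 8 -> u >= -11) and ((not (2*u >= 8)) -> j >= -11)
Answer: WP = (2*u >= 8 -> u >= -11) and ((not (2*u >= 8)) -> j >= -11)


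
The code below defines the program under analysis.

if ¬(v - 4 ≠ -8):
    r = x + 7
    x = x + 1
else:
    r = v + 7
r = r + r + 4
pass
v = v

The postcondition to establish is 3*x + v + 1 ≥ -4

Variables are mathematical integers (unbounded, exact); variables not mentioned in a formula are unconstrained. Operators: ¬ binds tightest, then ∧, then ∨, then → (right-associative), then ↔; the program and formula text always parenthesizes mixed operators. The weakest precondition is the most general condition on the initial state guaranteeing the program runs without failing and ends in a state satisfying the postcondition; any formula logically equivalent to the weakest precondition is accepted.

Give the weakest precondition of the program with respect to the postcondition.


Working backward. After the program, the postcondition 3*x + v + 1 ≥ -4 must hold; in canonical form it is v + 3*x ≥ -5.
Before v := v: v + 3*x ≥ -5
Before skip: v + 3*x ≥ -5
Before r := r + r + 4: v + 3*x ≥ -5
Then branch requires v + 3*x ≥ -8; else branch requires v + 3*x ≥ -5.
Before the if: ((¬(v ≠ -4)) → v + 3*x ≥ -8) ∧ (v ≠ -4 → v + 3*x ≥ -5)
Answer: WP = ((¬(v ≠ -4)) → v + 3*x ≥ -8) ∧ (v ≠ -4 → v + 3*x ≥ -5)


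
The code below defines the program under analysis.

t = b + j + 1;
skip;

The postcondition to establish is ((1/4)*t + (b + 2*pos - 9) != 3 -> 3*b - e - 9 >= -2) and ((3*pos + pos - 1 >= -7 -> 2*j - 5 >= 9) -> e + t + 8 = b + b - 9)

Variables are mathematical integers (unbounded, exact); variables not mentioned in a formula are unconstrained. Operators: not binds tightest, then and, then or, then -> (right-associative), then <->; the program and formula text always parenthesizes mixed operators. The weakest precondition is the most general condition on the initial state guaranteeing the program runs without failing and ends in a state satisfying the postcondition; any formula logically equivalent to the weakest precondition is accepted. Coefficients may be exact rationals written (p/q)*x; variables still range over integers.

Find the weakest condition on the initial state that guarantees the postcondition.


Working backward. After the program, the postcondition ((1/4)*t + (b + 2*pos - 9) != 3 -> 3*b - e - 9 >= -2) and ((3*pos + pos - 1 >= -7 -> 2*j - 5 >= 9) -> e + t + 8 = b + b - 9) must hold; in canonical form it is (b + 2*pos + (1/4)*t != 12 -> 3*b >= e + 7) and ((4*pos >= -6 -> 2*j >= 14) -> e + t = 2*b - 17).
Before skip: (b + 2*pos + (1/4)*t != 12 -> 3*b >= e + 7) and ((4*pos >= -6 -> 2*j >= 14) -> e + t = 2*b - 17)
Before t := b + j + 1: ((5/4)*b + (1/4)*j + 2*pos != 47/4 -> 3*b >= e + 7) and ((4*pos >= -6 -> 2*j >= 14) -> e + j = b - 18)
Answer: WP = ((5/4)*b + (1/4)*j + 2*pos != 47/4 -> 3*b >= e + 7) and ((4*pos >= -6 -> 2*j >= 14) -> e + j = b - 18)


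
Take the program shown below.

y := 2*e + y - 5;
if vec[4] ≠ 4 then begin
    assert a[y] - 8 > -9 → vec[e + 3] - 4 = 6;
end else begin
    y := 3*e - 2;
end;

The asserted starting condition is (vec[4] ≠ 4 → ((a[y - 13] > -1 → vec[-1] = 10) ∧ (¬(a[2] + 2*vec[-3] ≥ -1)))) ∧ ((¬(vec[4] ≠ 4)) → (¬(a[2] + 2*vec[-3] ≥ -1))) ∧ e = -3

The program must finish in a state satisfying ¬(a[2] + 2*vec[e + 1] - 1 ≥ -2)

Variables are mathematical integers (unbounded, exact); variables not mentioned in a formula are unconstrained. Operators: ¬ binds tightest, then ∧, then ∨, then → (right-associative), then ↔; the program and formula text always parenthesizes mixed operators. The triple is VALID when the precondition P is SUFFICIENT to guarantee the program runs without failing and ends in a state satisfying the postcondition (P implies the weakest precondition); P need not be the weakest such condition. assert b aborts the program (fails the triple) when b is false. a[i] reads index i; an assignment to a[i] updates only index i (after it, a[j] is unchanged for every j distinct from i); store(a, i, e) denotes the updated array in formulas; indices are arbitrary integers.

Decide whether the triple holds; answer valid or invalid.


Working backward. After the program, the postcondition ¬(a[2] + 2*vec[e + 1] - 1 ≥ -2) must hold; in canonical form it is ¬(a[2] + 2*vec[e + 1] ≥ -1).
Then branch requires (a[y] > -1 → vec[e + 3] = 10) ∧ (¬(a[2] + 2*vec[e + 1] ≥ -1)); else branch requires ¬(a[2] + 2*vec[e + 1] ≥ -1).
Before the if: (vec[4] ≠ 4 → ((a[y] > -1 → vec[e + 3] = 10) ∧ (¬(a[2] + 2*vec[e + 1] ≥ -1)))) ∧ ((¬(vec[4] ≠ 4)) → (¬(a[2] + 2*vec[e + 1] ≥ -1)))
Before y := 2*e + y - 5: (vec[4] ≠ 4 → ((a[2*e + y - 5] > -1 → vec[e + 3] = 10) ∧ (¬(a[2] + 2*vec[e + 1] ≥ -1)))) ∧ ((¬(vec[4] ≠ 4)) → (¬(a[2] + 2*vec[e + 1] ≥ -1)))
The weakest precondition is (vec[4] ≠ 4 → ((a[2*e + y - 5] > -1 → vec[e + 3] = 10) ∧ (¬(a[2] + 2*vec[e + 1] ≥ -1)))) ∧ ((¬(vec[4] ≠ 4)) → (¬(a[2] + 2*vec[e + 1] ≥ -1))).
Check whether (vec[4] ≠ 4 → ((a[y - 13] > -1 → vec[-1] = 10) ∧ (¬(a[2] + 2*vec[-3] ≥ -1)))) ∧ ((¬(vec[4] ≠ 4)) → (¬(a[2] + 2*vec[-3] ≥ -1))) ∧ e = -3 implies it.
Countermodel: at the initial state a = {[-13] = 30152, [-11] = 30152, [-3] = 30152, [-2] = 30152, [-1] = 30152, [0] = 30152, [2] = 45122, [4] = 30152, elsewhere 30152}, e = -3, vec = {[-13] = -22562, [-11] = -22562, [-3] = -22562, [-2] = 6516, [-1] = -22562, [0] = 6, [2] = -22562, [4] = 4, elsewhere -22562}, y = 0, the precondition holds but the weakest precondition fails.
Answer: invalid


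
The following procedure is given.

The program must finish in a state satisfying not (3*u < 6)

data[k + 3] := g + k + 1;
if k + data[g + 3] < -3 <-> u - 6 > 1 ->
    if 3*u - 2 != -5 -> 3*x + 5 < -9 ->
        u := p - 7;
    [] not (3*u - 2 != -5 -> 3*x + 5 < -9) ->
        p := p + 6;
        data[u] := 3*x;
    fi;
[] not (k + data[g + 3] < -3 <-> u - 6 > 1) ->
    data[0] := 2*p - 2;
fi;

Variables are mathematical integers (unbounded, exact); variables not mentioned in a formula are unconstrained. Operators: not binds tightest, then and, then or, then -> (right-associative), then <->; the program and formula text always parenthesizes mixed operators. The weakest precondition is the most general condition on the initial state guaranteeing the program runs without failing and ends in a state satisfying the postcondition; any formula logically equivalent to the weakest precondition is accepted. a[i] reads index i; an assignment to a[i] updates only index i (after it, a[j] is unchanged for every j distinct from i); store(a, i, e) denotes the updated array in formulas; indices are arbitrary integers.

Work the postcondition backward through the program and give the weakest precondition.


Working backward. After the program, not (3*u < 6) must hold.
Then branch requires ((3*u != -3 -> 3*x < -14) -> (not (3*p < 27))) and ((not (3*u != -3 -> 3*x < -14)) -> (not (3*u < 6))); else branch requires not (3*u < 6).
Before the if: ((data[g + 3] + k < -3 <-> u > 7) -> (((3*u != -3 -> 3*x < -14) -> (not (3*p < 27))) and ((not (3*u != -3 -> 3*x < -14)) -> (not (3*u < 6))))) and ((not (data[g + 3] + k < -3 <-> u > 7)) -> (not (3*u < 6)))
Before data[k + 3] := g + k + 1: ((store(data, k + 3, g + k + 1)[g + 3] + k < -3 <-> u > 7) -> (((3*u != -3 -> 3*x < -14) -> (not (3*p < 27))) and ((not (3*u != -3 -> 3*x < -14)) -> (not (3*u < 6))))) and ((not (store(data, k + 3, g + k + 1)[g + 3] + k < -3 <-> u > 7)) -> (not (3*u < 6)))
Answer: WP = ((store(data, k + 3, g + k + 1)[g + 3] + k < -3 <-> u > 7) -> (((3*u != -3 -> 3*x < -14) -> (not (3*p < 27))) and ((not (3*u != -3 -> 3*x < -14)) -> (not (3*u < 6))))) and ((not (store(data, k + 3, g + k + 1)[g + 3] + k < -3 <-> u > 7)) -> (not (3*u < 6)))


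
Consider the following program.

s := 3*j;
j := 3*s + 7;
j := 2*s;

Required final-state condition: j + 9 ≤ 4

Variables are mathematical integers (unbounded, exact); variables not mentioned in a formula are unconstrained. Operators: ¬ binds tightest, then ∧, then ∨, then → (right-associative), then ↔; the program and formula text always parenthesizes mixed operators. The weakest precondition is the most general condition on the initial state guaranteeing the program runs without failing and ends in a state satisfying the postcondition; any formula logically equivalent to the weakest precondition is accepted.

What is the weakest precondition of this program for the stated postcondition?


Working backward. After the program, the postcondition j + 9 ≤ 4 must hold; in canonical form it is j ≤ -5.
Before j := 2*s: 2*s ≤ -5
Before j := 3*s + 7: 2*s ≤ -5
Before s := 3*j: 6*j ≤ -5
Answer: WP = 6*j ≤ -5


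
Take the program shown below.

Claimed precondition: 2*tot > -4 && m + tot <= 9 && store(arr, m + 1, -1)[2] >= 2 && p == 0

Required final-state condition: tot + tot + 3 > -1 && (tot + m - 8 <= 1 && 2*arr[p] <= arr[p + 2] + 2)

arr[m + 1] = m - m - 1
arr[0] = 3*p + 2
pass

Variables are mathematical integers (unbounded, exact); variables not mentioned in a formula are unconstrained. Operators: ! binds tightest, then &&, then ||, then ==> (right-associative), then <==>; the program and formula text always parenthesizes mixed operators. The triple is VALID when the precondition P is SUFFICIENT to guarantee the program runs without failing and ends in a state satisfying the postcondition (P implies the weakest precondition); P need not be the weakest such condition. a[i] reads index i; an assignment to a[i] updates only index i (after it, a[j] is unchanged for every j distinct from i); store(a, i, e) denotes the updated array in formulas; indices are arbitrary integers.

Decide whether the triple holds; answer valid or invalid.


Working backward. After the program, the postcondition tot + tot + 3 > -1 && (tot + m - 8 <= 1 && 2*arr[p] <= arr[p + 2] + 2) must hold; in canonical form it is 2*tot > -4 && m + tot <= 9 && 2*arr[p] <= arr[p + 2] + 2.
Before skip: 2*tot > -4 && m + tot <= 9 && 2*arr[p] <= arr[p + 2] + 2
Before arr[0] := 3*p + 2: 2*tot > -4 && m + tot <= 9 && 2*store(arr, 0, 3*p + 2)[p] <= store(arr, 0, 3*p + 2)[p + 2] + 2
Before arr[m + 1] := m - m - 1: 2*tot > -4 && m + tot <= 9 && 2*store(store(arr, m + 1, -1), 0, 3*p + 2)[p] <= store(store(arr, m + 1, -1), 0, 3*p + 2)[p + 2] + 2
The weakest precondition is 2*tot > -4 && m + tot <= 9 && 2*store(store(arr, m + 1, -1), 0, 3*p + 2)[p] <= store(store(arr, m + 1, -1), 0, 3*p + 2)[p + 2] + 2.
Check whether 2*tot > -4 && m + tot <= 9 && store(arr, m + 1, -1)[2] >= 2 && p == 0 implies it.
Every state satisfying the precondition satisfies the weakest precondition: the implication holds.
Answer: valid


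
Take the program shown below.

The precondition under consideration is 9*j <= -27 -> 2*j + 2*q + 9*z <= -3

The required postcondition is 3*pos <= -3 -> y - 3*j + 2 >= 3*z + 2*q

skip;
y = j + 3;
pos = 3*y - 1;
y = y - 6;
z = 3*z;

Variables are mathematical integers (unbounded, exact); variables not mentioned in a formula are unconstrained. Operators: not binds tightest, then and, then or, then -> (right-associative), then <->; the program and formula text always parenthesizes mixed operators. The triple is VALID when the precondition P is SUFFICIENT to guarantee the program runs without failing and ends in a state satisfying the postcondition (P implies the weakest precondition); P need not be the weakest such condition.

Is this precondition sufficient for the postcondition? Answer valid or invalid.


Working backward. After the program, the postcondition 3*pos <= -3 -> y - 3*j + 2 >= 3*z + 2*q must hold; in canonical form it is 3*pos <= -3 -> y >= 3*j + 2*q + 3*z - 2.
Before z := 3*z: 3*pos <= -3 -> y >= 3*j + 2*q + 9*z - 2
Before y := y - 6: 3*pos <= -3 -> y >= 3*j + 2*q + 9*z + 4
Before pos := 3*y - 1: 9*y <= 0 -> y >= 3*j + 2*q + 9*z + 4
Before y := j + 3: 9*j <= -27 -> 2*j + 2*q + 9*z <= -1
Before skip: 9*j <= -27 -> 2*j + 2*q + 9*z <= -1
The weakest precondition is 9*j <= -27 -> 2*j + 2*q + 9*z <= -1.
Check whether 9*j <= -27 -> 2*j + 2*q + 9*z <= -3 implies it.
Every state satisfying the precondition satisfies the weakest precondition: the implication holds.
Answer: valid


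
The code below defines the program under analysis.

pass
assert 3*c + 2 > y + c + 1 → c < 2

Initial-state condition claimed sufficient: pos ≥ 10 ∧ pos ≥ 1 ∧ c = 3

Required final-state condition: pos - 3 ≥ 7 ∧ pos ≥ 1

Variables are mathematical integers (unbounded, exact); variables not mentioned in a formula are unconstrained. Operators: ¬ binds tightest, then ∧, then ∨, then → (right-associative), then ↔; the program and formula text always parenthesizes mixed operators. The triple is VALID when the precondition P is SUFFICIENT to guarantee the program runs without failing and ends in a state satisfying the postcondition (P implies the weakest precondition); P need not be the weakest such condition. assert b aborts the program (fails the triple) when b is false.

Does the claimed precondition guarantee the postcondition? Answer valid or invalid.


Working backward. After the program, the postcondition pos - 3 ≥ 7 ∧ pos ≥ 1 must hold; in canonical form it is pos ≥ 10 ∧ pos ≥ 1.
Before assert 3*c + 2 > y + c + 1 → c < 2: (2*c > y - 1 → c < 2) ∧ pos ≥ 10 ∧ pos ≥ 1
Before skip: (2*c > y - 1 → c < 2) ∧ pos ≥ 10 ∧ pos ≥ 1
The weakest precondition is (2*c > y - 1 → c < 2) ∧ pos ≥ 10 ∧ pos ≥ 1.
Check whether pos ≥ 10 ∧ pos ≥ 1 ∧ c = 3 implies it.
Countermodel: at the initial state c = 3, pos = 10, y = 6, the precondition holds but the weakest precondition fails.
Answer: invalid


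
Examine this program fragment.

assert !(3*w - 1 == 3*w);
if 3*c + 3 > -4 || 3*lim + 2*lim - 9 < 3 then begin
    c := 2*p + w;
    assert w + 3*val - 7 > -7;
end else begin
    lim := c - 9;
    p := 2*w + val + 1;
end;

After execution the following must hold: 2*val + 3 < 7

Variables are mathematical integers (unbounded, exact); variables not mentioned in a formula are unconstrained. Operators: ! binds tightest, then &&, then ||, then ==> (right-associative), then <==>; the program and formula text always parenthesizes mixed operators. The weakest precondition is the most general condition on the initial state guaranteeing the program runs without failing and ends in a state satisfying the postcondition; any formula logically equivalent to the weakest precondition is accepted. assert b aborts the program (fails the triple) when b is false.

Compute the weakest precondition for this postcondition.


Working backward. After the program, the postcondition 2*val + 3 < 7 must hold; in canonical form it is 2*val < 4.
Then branch requires 3*val + w > 0 && 2*val < 4; else branch requires 2*val < 4.
Before the if: ((3*c > -7 || 5*lim < 12) ==> (3*val + w > 0 && 2*val < 4)) && ((!(3*c > -7 || 5*lim < 12)) ==> 2*val < 4)
Before assert !(3*w - 1 == 3*w): ((3*c > -7 || 5*lim < 12) ==> (3*val + w > 0 && 2*val < 4)) && ((!(3*c > -7 || 5*lim < 12)) ==> 2*val < 4)
Answer: WP = ((3*c > -7 || 5*lim < 12) ==> (3*val + w > 0 && 2*val < 4)) && ((!(3*c > -7 || 5*lim < 12)) ==> 2*val < 4)


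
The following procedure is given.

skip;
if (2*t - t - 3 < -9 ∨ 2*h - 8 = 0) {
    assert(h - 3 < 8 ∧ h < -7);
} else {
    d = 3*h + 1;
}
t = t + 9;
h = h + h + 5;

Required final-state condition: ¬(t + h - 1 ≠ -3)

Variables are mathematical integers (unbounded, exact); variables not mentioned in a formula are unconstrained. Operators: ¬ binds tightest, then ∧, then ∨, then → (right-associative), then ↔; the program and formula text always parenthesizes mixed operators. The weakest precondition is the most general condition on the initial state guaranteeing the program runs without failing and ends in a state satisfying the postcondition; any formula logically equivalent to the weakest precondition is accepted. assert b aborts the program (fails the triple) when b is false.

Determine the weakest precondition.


Working backward. After the program, the postcondition ¬(t + h - 1 ≠ -3) must hold; in canonical form it is ¬(h + t ≠ -2).
Before h := h + h + 5: ¬(2*h + t ≠ -7)
Before t := t + 9: ¬(2*h + t ≠ -16)
Then branch requires h < 11 ∧ h < -7 ∧ (¬(2*h + t ≠ -16)); else branch requires ¬(2*h + t ≠ -16).
Before the if: ((t < -6 ∨ 2*h = 8) → (h < 11 ∧ h < -7 ∧ (¬(2*h + t ≠ -16)))) ∧ ((¬(t < -6 ∨ 2*h = 8)) → (¬(2*h + t ≠ -16)))
Before skip: ((t < -6 ∨ 2*h = 8) → (h < 11 ∧ h < -7 ∧ (¬(2*h + t ≠ -16)))) ∧ ((¬(t < -6 ∨ 2*h = 8)) → (¬(2*h + t ≠ -16)))
Answer: WP = ((t < -6 ∨ 2*h = 8) → (h < 11 ∧ h < -7 ∧ (¬(2*h + t ≠ -16)))) ∧ ((¬(t < -6 ∨ 2*h = 8)) → (¬(2*h + t ≠ -16)))


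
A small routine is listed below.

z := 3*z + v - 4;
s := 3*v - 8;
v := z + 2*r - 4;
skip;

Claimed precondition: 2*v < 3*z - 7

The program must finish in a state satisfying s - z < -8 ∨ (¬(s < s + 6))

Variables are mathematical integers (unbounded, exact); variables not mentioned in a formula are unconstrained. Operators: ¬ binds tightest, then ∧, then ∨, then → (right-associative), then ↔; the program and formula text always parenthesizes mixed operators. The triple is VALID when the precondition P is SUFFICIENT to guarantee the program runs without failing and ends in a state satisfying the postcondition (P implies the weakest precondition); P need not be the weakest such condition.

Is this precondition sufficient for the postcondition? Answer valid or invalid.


Working backward. After the program, the postcondition s - z < -8 ∨ (¬(s < s + 6)) must hold; in canonical form it is s < z - 8.
Before skip: s < z - 8
Before v := z + 2*r - 4: s < z - 8
Before s := 3*v - 8: 3*v < z
Before z := 3*z + v - 4: 2*v < 3*z - 4
The weakest precondition is 2*v < 3*z - 4.
Check whether 2*v < 3*z - 7 implies it.
Every state satisfying the precondition satisfies the weakest precondition: the implication holds.
Answer: valid


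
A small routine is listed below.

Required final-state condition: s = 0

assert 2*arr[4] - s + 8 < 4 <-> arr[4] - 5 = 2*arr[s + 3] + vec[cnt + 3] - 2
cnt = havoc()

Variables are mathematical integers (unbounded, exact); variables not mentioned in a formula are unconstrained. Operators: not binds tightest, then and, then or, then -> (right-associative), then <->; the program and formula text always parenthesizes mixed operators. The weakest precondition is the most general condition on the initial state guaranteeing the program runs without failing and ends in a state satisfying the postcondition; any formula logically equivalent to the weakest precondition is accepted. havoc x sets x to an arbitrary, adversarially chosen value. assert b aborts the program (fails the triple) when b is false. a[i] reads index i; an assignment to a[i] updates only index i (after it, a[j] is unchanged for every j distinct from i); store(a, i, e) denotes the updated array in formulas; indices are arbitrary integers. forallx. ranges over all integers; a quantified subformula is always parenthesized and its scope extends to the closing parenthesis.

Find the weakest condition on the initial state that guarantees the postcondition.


Working backward. After the program, s = 0 must hold.
Before havoc cnt: s = 0
Before assert 2*arr[4] - s + 8 < 4 <-> arr[4] - 5 = 2*arr[s + 3] + vec[cnt + 3] - 2: (2*arr[4] < s - 4 <-> arr[4] = 2*arr[s + 3] + vec[cnt + 3] + 3) and s = 0
Answer: WP = (2*arr[4] < s - 4 <-> arr[4] = 2*arr[s + 3] + vec[cnt + 3] + 3) and s = 0


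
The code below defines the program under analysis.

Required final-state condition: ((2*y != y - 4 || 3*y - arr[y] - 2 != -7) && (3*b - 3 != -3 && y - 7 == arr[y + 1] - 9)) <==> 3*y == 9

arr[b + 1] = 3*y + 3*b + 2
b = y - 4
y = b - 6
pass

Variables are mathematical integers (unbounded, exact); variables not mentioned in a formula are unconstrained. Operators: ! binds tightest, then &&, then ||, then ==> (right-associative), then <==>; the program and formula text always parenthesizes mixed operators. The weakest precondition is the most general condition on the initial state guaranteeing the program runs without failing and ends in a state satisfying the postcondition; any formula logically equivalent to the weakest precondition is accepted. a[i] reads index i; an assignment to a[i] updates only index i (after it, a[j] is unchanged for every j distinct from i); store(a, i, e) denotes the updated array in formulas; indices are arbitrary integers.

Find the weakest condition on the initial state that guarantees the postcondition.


Working backward. After the program, the postcondition ((2*y != y - 4 || 3*y - arr[y] - 2 != -7) && (3*b - 3 != -3 && y - 7 == arr[y + 1] - 9)) <==> 3*y == 9 must hold; in canonical form it is ((y != -4 || 3*y != arr[y] - 5) && 3*b != 0 && y == arr[y + 1] - 2) <==> 3*y == 9.
Before skip: ((y != -4 || 3*y != arr[y] - 5) && 3*b != 0 && y == arr[y + 1] - 2) <==> 3*y == 9
Before y := b - 6: ((b != 2 || 3*b != arr[b - 6] + 13) && 3*b != 0 && b == arr[b - 5] + 4) <==> 3*b == 27
Before b := y - 4: ((y != 6 || 3*y != arr[y - 10] + 25) && 3*y != 12 && y == arr[y - 9] + 8) <==> 3*y == 39
Before arr[b + 1] := 3*y + 3*b + 2: ((y != 6 || 3*y != store(arr, b + 1, 3*b + 3*y + 2)[y - 10] + 25) && 3*y != 12 && y == store(arr, b + 1, 3*b + 3*y + 2)[y - 9] + 8) <==> 3*y == 39
Answer: WP = ((y != 6 || 3*y != store(arr, b + 1, 3*b + 3*y + 2)[y - 10] + 25) && 3*y != 12 && y == store(arr, b + 1, 3*b + 3*y + 2)[y - 9] + 8) <==> 3*y == 39


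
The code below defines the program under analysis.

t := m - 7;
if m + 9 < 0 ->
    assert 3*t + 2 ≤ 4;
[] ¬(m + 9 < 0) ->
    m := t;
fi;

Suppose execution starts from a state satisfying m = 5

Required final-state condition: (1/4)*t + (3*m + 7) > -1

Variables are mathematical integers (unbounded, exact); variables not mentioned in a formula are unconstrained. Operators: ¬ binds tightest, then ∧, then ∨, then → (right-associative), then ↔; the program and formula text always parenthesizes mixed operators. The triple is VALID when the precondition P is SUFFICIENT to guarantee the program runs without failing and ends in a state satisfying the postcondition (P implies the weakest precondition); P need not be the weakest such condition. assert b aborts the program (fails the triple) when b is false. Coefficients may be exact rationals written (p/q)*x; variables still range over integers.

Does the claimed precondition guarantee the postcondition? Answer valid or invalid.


Working backward. After the program, the postcondition (1/4)*t + (3*m + 7) > -1 must hold; in canonical form it is 3*m + (1/4)*t > -8.
Then branch requires 3*t ≤ 2 ∧ 3*m + (1/4)*t > -8; else branch requires (13/4)*t > -8.
Before the if: (m < -9 → (3*t ≤ 2 ∧ 3*m + (1/4)*t > -8)) ∧ ((¬(m < -9)) → (13/4)*t > -8)
Before t := m - 7: (m < -9 → (3*m ≤ 23 ∧ (13/4)*m > -25/4)) ∧ ((¬(m < -9)) → (13/4)*m > 59/4)
The weakest precondition is (m < -9 → (3*m ≤ 23 ∧ (13/4)*m > -25/4)) ∧ ((¬(m < -9)) → (13/4)*m > 59/4).
Check whether m = 5 implies it.
Every state satisfying the precondition satisfies the weakest precondition: the implication holds.
Answer: valid


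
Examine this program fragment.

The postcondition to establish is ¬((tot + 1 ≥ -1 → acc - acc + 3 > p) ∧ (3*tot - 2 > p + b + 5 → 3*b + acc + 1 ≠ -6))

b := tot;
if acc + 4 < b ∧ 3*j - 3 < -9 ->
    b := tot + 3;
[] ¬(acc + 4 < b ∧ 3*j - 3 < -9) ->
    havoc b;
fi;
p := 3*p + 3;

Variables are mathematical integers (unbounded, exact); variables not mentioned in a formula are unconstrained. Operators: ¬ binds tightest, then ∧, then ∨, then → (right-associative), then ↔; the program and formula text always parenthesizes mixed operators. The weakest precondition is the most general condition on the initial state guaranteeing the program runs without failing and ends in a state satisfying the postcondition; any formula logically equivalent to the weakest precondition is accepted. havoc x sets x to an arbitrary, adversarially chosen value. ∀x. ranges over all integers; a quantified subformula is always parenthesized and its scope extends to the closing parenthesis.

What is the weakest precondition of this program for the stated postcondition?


Working backward. After the program, the postcondition ¬((tot + 1 ≥ -1 → acc - acc + 3 > p) ∧ (3*tot - 2 > p + b + 5 → 3*b + acc + 1 ≠ -6)) must hold; in canonical form it is ¬((tot ≥ -2 → p < 3) ∧ (3*tot > b + p + 7 → acc + 3*b ≠ -7)).
Before p := 3*p + 3: ¬((tot ≥ -2 → 3*p < 0) ∧ (3*tot > b + 3*p + 10 → acc + 3*b ≠ -7))
Then branch requires ¬((tot ≥ -2 → 3*p < 0) ∧ (2*tot > 3*p + 13 → acc + 3*tot ≠ -16)); else branch requires ∀b_1. (¬((tot ≥ -2 → 3*p < 0) ∧ (3*tot > b_1 + 3*p + 10 → acc + 3*b_1 ≠ -7))).
Before the if: ((acc < b - 4 ∧ 3*j < -6) → (¬((tot ≥ -2 → 3*p < 0) ∧ (2*tot > 3*p + 13 → acc + 3*tot ≠ -16)))) ∧ ((¬(acc < b - 4 ∧ 3*j < -6)) → (∀b_1. (¬((tot ≥ -2 → 3*p < 0) ∧ (3*tot > b_1 + 3*p + 10 → acc + 3*b_1 ≠ -7)))))
Before b := tot: ((acc < tot - 4 ∧ 3*j < -6) → (¬((tot ≥ -2 → 3*p < 0) ∧ (2*tot > 3*p + 13 → acc + 3*tot ≠ -16)))) ∧ ((¬(acc < tot - 4 ∧ 3*j < -6)) → (∀b_1. (¬((tot ≥ -2 → 3*p < 0) ∧ (3*tot > b_1 + 3*p + 10 → acc + 3*b_1 ≠ -7)))))
Answer: WP = ((acc < tot - 4 ∧ 3*j < -6) → (¬((tot ≥ -2 → 3*p < 0) ∧ (2*tot > 3*p + 13 → acc + 3*tot ≠ -16)))) ∧ ((¬(acc < tot - 4 ∧ 3*j < -6)) → (∀b_1. (¬((tot ≥ -2 → 3*p < 0) ∧ (3*tot > b_1 + 3*p + 10 → acc + 3*b_1 ≠ -7)))))


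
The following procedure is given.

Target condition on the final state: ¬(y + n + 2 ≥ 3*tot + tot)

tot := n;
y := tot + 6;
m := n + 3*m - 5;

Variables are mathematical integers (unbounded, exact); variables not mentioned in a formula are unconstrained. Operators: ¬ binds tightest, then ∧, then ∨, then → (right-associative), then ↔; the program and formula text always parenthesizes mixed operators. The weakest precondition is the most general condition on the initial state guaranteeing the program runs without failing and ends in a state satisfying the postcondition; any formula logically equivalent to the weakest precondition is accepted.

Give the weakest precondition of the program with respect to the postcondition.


Working backward. After the program, the postcondition ¬(y + n + 2 ≥ 3*tot + tot) must hold; in canonical form it is ¬(n + y ≥ 4*tot - 2).
Before m := n + 3*m - 5: ¬(n + y ≥ 4*tot - 2)
Before y := tot + 6: ¬(n ≥ 3*tot - 8)
Before tot := n: ¬(2*n ≤ 8)
Answer: WP = ¬(2*n ≤ 8)


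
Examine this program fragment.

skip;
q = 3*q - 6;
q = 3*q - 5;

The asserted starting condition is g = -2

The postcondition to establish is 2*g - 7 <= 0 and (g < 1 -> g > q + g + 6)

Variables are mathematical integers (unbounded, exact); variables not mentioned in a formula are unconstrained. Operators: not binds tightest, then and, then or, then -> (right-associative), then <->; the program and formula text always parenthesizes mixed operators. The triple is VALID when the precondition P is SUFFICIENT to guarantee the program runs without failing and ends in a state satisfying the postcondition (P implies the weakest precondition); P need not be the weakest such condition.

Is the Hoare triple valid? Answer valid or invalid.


Working backward. After the program, the postcondition 2*g - 7 <= 0 and (g < 1 -> g > q + g + 6) must hold; in canonical form it is 2*g <= 7 and (g < 1 -> q < -6).
Before q := 3*q - 5: 2*g <= 7 and (g < 1 -> 3*q < -1)
Before q := 3*q - 6: 2*g <= 7 and (g < 1 -> 9*q < 17)
Before skip: 2*g <= 7 and (g < 1 -> 9*q < 17)
The weakest precondition is 2*g <= 7 and (g < 1 -> 9*q < 17).
Check whether g = -2 implies it.
Countermodel: at the initial state g = -2, q = 2, the precondition holds but the weakest precondition fails.
Answer: invalid


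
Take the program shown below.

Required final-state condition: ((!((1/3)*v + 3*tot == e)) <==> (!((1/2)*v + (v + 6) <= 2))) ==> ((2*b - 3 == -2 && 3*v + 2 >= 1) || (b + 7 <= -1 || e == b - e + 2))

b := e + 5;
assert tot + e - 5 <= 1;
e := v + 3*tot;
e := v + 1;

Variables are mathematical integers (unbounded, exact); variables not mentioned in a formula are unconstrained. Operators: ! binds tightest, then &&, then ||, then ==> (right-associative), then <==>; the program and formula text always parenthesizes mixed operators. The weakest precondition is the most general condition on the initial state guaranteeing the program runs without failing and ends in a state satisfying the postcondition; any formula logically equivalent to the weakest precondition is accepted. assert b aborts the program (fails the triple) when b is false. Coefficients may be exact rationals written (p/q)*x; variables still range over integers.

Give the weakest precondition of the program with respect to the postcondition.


Working backward. After the program, the postcondition ((!((1/3)*v + 3*tot == e)) <==> (!((1/2)*v + (v + 6) <= 2))) ==> ((2*b - 3 == -2 && 3*v + 2 >= 1) || (b + 7 <= -1 || e == b - e + 2)) must hold; in canonical form it is ((!(3*tot + (1/3)*v == e)) <==> (!((3/2)*v <= -4))) ==> ((2*b == 1 && 3*v >= -1) || b <= -8 || 2*e == b + 2).
Before e := v + 1: ((!(3*tot == (2/3)*v + 1)) <==> (!((3/2)*v <= -4))) ==> ((2*b == 1 && 3*v >= -1) || b <= -8 || 2*v == b)
Before e := v + 3*tot: ((!(3*tot == (2/3)*v + 1)) <==> (!((3/2)*v <= -4))) ==> ((2*b == 1 && 3*v >= -1) || b <= -8 || 2*v == b)
Before assert tot + e - 5 <= 1: e + tot <= 6 && (((!(3*tot == (2/3)*v + 1)) <==> (!((3/2)*v <= -4))) ==> ((2*b == 1 && 3*v >= -1) || b <= -8 || 2*v == b))
Before b := e + 5: e + tot <= 6 && (((!(3*tot == (2/3)*v + 1)) <==> (!((3/2)*v <= -4))) ==> ((2*e == -9 && 3*v >= -1) || e <= -13 || 2*v == e + 5))
Answer: WP = e + tot <= 6 && (((!(3*tot == (2/3)*v + 1)) <==> (!((3/2)*v <= -4))) ==> ((2*e == -9 && 3*v >= -1) || e <= -13 || 2*v == e + 5))


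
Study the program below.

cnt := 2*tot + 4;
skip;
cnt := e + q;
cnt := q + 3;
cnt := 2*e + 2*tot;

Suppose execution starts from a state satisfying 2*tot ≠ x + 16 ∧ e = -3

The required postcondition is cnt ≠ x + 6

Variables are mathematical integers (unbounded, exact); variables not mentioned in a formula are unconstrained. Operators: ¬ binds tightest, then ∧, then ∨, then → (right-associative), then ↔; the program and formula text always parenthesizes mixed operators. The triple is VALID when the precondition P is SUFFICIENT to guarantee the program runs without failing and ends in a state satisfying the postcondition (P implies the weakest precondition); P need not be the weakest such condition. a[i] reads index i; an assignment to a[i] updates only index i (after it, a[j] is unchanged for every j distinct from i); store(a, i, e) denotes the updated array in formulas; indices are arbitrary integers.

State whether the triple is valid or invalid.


Working backward. After the program, cnt ≠ x + 6 must hold.
Before cnt := 2*e + 2*tot: 2*e + 2*tot ≠ x + 6
Before cnt := q + 3: 2*e + 2*tot ≠ x + 6
Before cnt := e + q: 2*e + 2*tot ≠ x + 6
Before skip: 2*e + 2*tot ≠ x + 6
Before cnt := 2*tot + 4: 2*e + 2*tot ≠ x + 6
The weakest precondition is 2*e + 2*tot ≠ x + 6.
Check whether 2*tot ≠ x + 16 ∧ e = -3 implies it.
Countermodel: at the initial state e = -3, tot = 0, x = -12, the precondition holds but the weakest precondition fails.
Answer: invalid


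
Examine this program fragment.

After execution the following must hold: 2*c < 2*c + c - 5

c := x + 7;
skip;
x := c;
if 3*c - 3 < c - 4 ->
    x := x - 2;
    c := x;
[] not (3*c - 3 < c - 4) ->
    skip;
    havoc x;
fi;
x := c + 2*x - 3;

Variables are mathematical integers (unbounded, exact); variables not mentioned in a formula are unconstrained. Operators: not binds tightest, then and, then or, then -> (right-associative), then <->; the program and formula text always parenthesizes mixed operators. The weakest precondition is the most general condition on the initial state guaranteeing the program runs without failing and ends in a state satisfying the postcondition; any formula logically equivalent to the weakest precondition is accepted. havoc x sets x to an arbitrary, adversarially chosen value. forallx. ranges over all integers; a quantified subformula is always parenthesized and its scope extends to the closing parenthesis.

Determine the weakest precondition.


Working backward. After the program, the postcondition 2*c < 2*c + c - 5 must hold; in canonical form it is c > 5.
Before x := c + 2*x - 3: c > 5
Then branch requires x > 7; else branch requires c > 5.
Before the if: (2*c < -1 -> x > 7) and ((not (2*c < -1)) -> c > 5)
Before x := c: (2*c < -1 -> c > 7) and ((not (2*c < -1)) -> c > 5)
Before skip: (2*c < -1 -> c > 7) and ((not (2*c < -1)) -> c > 5)
Before c := x + 7: (2*x < -15 -> x > 0) and ((not (2*x < -15)) -> x > -2)
Answer: WP = (2*x < -15 -> x > 0) and ((not (2*x < -15)) -> x > -2)


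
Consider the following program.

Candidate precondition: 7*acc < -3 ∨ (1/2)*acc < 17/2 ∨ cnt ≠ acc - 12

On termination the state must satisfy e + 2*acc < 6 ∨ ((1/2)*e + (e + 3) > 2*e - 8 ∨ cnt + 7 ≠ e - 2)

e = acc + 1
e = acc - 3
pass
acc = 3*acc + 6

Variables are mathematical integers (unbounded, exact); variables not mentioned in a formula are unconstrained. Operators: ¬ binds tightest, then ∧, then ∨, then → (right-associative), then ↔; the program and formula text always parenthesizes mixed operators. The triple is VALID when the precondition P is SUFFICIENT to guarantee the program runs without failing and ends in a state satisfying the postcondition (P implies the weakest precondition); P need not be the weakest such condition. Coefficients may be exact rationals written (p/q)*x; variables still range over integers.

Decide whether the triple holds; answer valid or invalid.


Working backward. After the program, the postcondition e + 2*acc < 6 ∨ ((1/2)*e + (e + 3) > 2*e - 8 ∨ cnt + 7 ≠ e - 2) must hold; in canonical form it is 2*acc + e < 6 ∨ (1/2)*e < 11 ∨ cnt ≠ e - 9.
Before acc := 3*acc + 6: 6*acc + e < -6 ∨ (1/2)*e < 11 ∨ cnt ≠ e - 9
Before skip: 6*acc + e < -6 ∨ (1/2)*e < 11 ∨ cnt ≠ e - 9
Before e := acc - 3: 7*acc < -3 ∨ (1/2)*acc < 25/2 ∨ cnt ≠ acc - 12
Before e := acc + 1: 7*acc < -3 ∨ (1/2)*acc < 25/2 ∨ cnt ≠ acc - 12
The weakest precondition is 7*acc < -3 ∨ (1/2)*acc < 25/2 ∨ cnt ≠ acc - 12.
Check whether 7*acc < -3 ∨ (1/2)*acc < 17/2 ∨ cnt ≠ acc - 12 implies it.
Every state satisfying the precondition satisfies the weakest precondition: the implication holds.
Answer: valid


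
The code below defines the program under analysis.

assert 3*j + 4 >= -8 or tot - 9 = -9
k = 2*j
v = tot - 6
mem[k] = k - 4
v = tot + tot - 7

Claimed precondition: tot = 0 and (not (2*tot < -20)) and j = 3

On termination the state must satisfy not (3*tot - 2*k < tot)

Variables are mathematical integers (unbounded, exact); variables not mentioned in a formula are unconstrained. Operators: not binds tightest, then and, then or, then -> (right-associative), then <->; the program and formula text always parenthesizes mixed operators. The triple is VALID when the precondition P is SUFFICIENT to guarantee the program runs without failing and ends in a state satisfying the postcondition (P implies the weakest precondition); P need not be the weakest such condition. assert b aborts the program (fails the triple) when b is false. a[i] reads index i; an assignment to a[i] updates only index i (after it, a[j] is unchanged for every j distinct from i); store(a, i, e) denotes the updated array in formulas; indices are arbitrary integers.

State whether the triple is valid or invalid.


Working backward. After the program, the postcondition not (3*tot - 2*k < tot) must hold; in canonical form it is not (2*tot < 2*k).
Before v := tot + tot - 7: not (2*tot < 2*k)
Before mem[k] := k - 4: not (2*tot < 2*k)
Before v := tot - 6: not (2*tot < 2*k)
Before k := 2*j: not (2*tot < 4*j)
Before assert 3*j + 4 >= -8 or tot - 9 = -9: (3*j >= -12 or tot = 0) and (not (2*tot < 4*j))
The weakest precondition is (3*j >= -12 or tot = 0) and (not (2*tot < 4*j)).
Check whether tot = 0 and (not (2*tot < -20)) and j = 3 implies it.
Countermodel: at the initial state j = 3, tot = 0, the precondition holds but the weakest precondition fails.
Answer: invalid
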